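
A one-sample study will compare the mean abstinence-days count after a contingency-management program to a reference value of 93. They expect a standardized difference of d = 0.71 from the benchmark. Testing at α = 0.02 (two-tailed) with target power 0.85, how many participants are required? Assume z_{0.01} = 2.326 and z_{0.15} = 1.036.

For a one-sample test: n = ((z_{α/2} + z_β) / d)².
z_{α/2} + z_β = 2.326 + 1.036 = 3.362.
n = (3.362 / 0.71)² = 4.735² = 22.42.
Round up.

n = 23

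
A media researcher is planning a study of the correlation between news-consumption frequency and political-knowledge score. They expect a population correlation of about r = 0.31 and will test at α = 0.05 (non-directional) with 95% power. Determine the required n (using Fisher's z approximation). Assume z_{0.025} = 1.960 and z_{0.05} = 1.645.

n = 130

Fisher's z: C = ½·ln((1+r)/(1−r)) = ½·ln(1.8986) = 0.3205.
n = ((z_{α/2} + z_β)/C)² + 3.
(1.960 + 1.645) / 0.3205 = 3.605 / 0.3205 = 11.248.
n = 11.248² + 3 = 126.52 + 3 = 129.5.
Round up.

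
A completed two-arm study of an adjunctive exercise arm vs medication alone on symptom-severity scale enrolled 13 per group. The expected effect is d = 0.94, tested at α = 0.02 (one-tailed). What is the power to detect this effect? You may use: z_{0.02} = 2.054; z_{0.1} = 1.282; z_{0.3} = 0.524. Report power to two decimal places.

power ≈ 0.63

For two equal groups, power = Φ(d·√(n/2) − z_{α}).
d·√(n/2) = 0.94 × √(13/2) = 0.94 × 2.550 = 2.397.
z_β = 2.397 − 2.054 = 0.343.
Power = Φ(0.343) = 0.634.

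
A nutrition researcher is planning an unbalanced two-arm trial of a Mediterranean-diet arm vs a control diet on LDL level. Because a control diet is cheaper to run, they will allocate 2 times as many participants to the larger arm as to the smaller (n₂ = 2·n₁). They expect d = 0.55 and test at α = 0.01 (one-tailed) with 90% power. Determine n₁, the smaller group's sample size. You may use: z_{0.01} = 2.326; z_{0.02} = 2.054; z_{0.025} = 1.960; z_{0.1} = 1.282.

n₁ = 65

With allocation ratio k = n₂/n₁ = 2, Var(x̄₁−x̄₂) = σ²(1/n₁ + 1/(k·n₁)) = σ²·(k+1)/(k·n₁).
So n₁ = (1 + 1/k)·((z_{α} + z_β)/d)² = 1.500 × (3.608/0.55)².
n₁ = 1.500 × 43.03 = 64.6.
Round up: n₁ = 65, giving n₂ = 2 × 65 = 130.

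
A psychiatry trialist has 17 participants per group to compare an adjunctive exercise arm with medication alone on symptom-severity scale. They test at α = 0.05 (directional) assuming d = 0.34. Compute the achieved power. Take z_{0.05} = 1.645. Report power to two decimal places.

For two equal groups, power = Φ(d·√(n/2) − z_{α}).
d·√(n/2) = 0.34 × √(17/2) = 0.34 × 2.915 = 0.991.
z_β = 0.991 − 1.645 = -0.654.
Power = Φ(-0.654) = 0.257.

power ≈ 0.26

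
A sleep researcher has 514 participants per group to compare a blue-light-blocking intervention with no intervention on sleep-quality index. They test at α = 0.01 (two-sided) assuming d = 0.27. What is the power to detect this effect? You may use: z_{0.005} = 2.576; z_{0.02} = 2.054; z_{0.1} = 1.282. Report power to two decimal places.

power ≈ 0.96

For two equal groups, power = Φ(d·√(n/2) − z_{α/2}).
d·√(n/2) = 0.27 × √(514/2) = 0.27 × 16.031 = 4.328.
z_β = 4.328 − 2.576 = 1.752.
Power = Φ(1.752) = 0.960.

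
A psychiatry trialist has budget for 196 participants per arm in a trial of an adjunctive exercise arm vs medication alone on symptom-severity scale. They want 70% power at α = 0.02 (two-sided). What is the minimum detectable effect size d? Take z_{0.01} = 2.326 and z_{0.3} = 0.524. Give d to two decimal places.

d_min ≈ 0.29

For two independent groups of n = 196 each: d_min = (z_{α/2} + z_β)·√(2/n).
z-sum = 2.326 + 0.524 = 2.850.
d_min = 2.850 × √(2/196) = 2.850 × 0.1010 = 0.288.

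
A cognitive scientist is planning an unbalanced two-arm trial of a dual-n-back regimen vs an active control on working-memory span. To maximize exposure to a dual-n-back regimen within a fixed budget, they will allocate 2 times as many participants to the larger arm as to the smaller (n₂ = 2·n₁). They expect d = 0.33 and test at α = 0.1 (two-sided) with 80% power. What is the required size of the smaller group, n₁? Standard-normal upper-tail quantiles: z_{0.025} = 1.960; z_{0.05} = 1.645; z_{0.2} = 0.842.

With allocation ratio k = n₂/n₁ = 2, Var(x̄₁−x̄₂) = σ²(1/n₁ + 1/(k·n₁)) = σ²·(k+1)/(k·n₁).
So n₁ = (1 + 1/k)·((z_{α/2} + z_β)/d)² = 1.500 × (2.487/0.33)².
n₁ = 1.500 × 56.80 = 85.2.
Round up: n₁ = 86, giving n₂ = 2 × 86 = 172.

n₁ = 86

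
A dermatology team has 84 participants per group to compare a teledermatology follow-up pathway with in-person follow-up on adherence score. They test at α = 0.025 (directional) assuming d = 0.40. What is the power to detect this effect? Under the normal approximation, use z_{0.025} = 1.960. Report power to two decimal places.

For two equal groups, power = Φ(d·√(n/2) − z_{α}).
d·√(n/2) = 0.40 × √(84/2) = 0.40 × 6.481 = 2.592.
z_β = 2.592 − 1.960 = 0.632.
Power = Φ(0.632) = 0.736.

power ≈ 0.74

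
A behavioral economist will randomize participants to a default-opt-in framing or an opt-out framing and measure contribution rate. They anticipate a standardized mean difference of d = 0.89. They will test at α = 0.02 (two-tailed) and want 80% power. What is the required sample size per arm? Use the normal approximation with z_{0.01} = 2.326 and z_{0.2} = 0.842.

n = 26 per group

For two independent groups with equal n: n = 2·((z_{α/2} + z_β) / d)².
z_{α/2} + z_β = 2.326 + 0.842 = 3.168.
n = 2 × (3.168 / 0.89)² = 2 × 3.560² = 2 × 12.67 = 25.3.
Round up to the next whole participant.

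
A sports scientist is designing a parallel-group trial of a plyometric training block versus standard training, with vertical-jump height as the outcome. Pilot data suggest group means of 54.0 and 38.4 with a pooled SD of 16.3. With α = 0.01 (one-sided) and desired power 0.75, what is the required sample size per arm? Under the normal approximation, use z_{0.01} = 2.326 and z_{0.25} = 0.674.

Cohen's d = |M₁ − M₂| / SD_pooled = |54.0 − 38.4| / 16.3 = 15.6 / 16.3 = 0.957.
For two independent groups with equal n: n = 2·((z_{α} + z_β) / d)².
z_{α} + z_β = 2.326 + 0.674 = 3.000.
n = 2 × (3.000 / 0.957)² = 2 × 3.135² = 2 × 9.83 = 19.7.
Round up to the next whole participant.

n = 20 per group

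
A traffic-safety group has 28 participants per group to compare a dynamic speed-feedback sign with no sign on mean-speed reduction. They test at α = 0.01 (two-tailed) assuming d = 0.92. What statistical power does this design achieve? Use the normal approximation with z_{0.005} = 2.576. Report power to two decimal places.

For two equal groups, power = Φ(d·√(n/2) − z_{α/2}).
d·√(n/2) = 0.92 × √(28/2) = 0.92 × 3.742 = 3.442.
z_β = 3.442 − 2.576 = 0.866.
Power = Φ(0.866) = 0.807.

power ≈ 0.81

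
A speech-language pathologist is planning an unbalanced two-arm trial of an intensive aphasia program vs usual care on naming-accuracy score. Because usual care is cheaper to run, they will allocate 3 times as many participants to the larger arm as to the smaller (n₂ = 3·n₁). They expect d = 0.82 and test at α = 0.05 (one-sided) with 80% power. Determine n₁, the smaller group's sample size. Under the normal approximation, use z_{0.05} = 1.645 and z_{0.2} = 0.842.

n₁ = 13

With allocation ratio k = n₂/n₁ = 3, Var(x̄₁−x̄₂) = σ²(1/n₁ + 1/(k·n₁)) = σ²·(k+1)/(k·n₁).
So n₁ = (1 + 1/k)·((z_{α} + z_β)/d)² = 1.333 × (2.487/0.82)².
n₁ = 1.333 × 9.20 = 12.3.
Round up: n₁ = 13, giving n₂ = 3 × 13 = 39.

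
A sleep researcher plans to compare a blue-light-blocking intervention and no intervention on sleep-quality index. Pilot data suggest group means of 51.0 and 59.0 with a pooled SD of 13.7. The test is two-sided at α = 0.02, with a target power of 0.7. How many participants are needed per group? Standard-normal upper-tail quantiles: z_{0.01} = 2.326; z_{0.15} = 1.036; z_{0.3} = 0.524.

Cohen's d = |M₁ − M₂| / SD_pooled = |51.0 − 59.0| / 13.7 = 8.0 / 13.7 = 0.584.
For two independent groups with equal n: n = 2·((z_{α/2} + z_β) / d)².
z_{α/2} + z_β = 2.326 + 0.524 = 2.850.
n = 2 × (2.850 / 0.584)² = 2 × 4.880² = 2 × 23.82 = 47.6.
Round up to the next whole participant.

n = 48 per group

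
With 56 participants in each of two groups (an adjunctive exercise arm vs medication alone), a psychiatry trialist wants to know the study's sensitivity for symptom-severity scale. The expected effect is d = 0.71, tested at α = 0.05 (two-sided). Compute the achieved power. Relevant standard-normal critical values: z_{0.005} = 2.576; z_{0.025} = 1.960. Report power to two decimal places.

power ≈ 0.96

For two equal groups, power = Φ(d·√(n/2) − z_{α/2}).
d·√(n/2) = 0.71 × √(56/2) = 0.71 × 5.292 = 3.757.
z_β = 3.757 − 1.960 = 1.797.
Power = Φ(1.797) = 0.964.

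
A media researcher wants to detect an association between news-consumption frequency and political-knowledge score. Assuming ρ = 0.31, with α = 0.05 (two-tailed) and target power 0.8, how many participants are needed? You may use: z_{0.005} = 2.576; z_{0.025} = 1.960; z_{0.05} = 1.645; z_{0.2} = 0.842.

Fisher's z: C = ½·ln((1+r)/(1−r)) = ½·ln(1.8986) = 0.3205.
n = ((z_{α/2} + z_β)/C)² + 3.
(1.960 + 0.842) / 0.3205 = 2.802 / 0.3205 = 8.743.
n = 8.743² + 3 = 76.43 + 3 = 79.4.
Round up.

n = 80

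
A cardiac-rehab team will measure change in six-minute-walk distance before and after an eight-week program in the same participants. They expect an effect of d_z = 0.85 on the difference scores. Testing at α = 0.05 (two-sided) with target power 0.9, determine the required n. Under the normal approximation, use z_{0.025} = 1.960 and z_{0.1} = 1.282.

n = 15 pairs

For a paired (one-sample on differences) test: n = ((z_{α/2} + z_β) / d)².
z_{α/2} + z_β = 1.960 + 1.282 = 3.242.
n = (3.242 / 0.85)² = 3.814² = 14.55.
Round up.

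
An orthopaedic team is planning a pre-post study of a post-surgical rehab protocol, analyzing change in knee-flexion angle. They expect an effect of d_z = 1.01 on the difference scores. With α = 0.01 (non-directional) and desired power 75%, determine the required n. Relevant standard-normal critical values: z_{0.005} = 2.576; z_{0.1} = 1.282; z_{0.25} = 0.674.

n = 11 pairs

For a paired (one-sample on differences) test: n = ((z_{α/2} + z_β) / d)².
z_{α/2} + z_β = 2.576 + 0.674 = 3.250.
n = (3.250 / 1.01)² = 3.218² = 10.35.
Round up.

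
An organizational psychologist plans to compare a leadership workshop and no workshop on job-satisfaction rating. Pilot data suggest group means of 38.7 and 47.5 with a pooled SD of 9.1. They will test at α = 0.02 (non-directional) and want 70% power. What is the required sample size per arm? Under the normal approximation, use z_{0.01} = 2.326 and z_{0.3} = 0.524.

n = 18 per group

Cohen's d = |M₁ − M₂| / SD_pooled = |38.7 − 47.5| / 9.1 = 8.8 / 9.1 = 0.967.
For two independent groups with equal n: n = 2·((z_{α/2} + z_β) / d)².
z_{α/2} + z_β = 2.326 + 0.524 = 2.850.
n = 2 × (2.850 / 0.967)² = 2 × 2.947² = 2 × 8.69 = 17.4.
Round up to the next whole participant.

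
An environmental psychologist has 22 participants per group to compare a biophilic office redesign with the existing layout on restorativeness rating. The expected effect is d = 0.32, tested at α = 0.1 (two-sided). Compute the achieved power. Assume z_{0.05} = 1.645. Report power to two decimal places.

For two equal groups, power = Φ(d·√(n/2) − z_{α/2}).
d·√(n/2) = 0.32 × √(22/2) = 0.32 × 3.317 = 1.061.
z_β = 1.061 − 1.645 = -0.584.
Power = Φ(-0.584) = 0.280.

power ≈ 0.28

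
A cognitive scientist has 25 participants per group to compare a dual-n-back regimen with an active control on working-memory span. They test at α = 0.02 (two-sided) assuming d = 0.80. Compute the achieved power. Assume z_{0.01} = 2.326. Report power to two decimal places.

power ≈ 0.69

For two equal groups, power = Φ(d·√(n/2) − z_{α/2}).
d·√(n/2) = 0.80 × √(25/2) = 0.80 × 3.536 = 2.828.
z_β = 2.828 − 2.326 = 0.502.
Power = Φ(0.502) = 0.692.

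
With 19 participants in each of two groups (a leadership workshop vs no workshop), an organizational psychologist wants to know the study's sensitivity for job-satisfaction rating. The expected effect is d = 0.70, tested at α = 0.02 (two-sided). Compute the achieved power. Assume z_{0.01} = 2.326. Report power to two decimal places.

power ≈ 0.43

For two equal groups, power = Φ(d·√(n/2) − z_{α/2}).
d·√(n/2) = 0.70 × √(19/2) = 0.70 × 3.082 = 2.158.
z_β = 2.158 − 2.326 = -0.168.
Power = Φ(-0.168) = 0.433.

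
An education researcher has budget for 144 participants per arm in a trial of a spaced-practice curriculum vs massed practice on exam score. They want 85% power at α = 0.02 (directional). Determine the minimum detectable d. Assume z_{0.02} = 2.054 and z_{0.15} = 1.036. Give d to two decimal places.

d_min ≈ 0.36

For two independent groups of n = 144 each: d_min = (z_{α} + z_β)·√(2/n).
z-sum = 2.054 + 1.036 = 3.090.
d_min = 3.090 × √(2/144) = 3.090 × 0.1179 = 0.364.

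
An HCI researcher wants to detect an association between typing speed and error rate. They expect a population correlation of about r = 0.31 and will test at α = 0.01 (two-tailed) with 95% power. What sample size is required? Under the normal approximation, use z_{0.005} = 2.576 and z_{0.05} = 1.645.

n = 177

Fisher's z: C = ½·ln((1+r)/(1−r)) = ½·ln(1.8986) = 0.3205.
n = ((z_{α/2} + z_β)/C)² + 3.
(2.576 + 1.645) / 0.3205 = 4.221 / 0.3205 = 13.170.
n = 13.170² + 3 = 173.45 + 3 = 176.5.
Round up.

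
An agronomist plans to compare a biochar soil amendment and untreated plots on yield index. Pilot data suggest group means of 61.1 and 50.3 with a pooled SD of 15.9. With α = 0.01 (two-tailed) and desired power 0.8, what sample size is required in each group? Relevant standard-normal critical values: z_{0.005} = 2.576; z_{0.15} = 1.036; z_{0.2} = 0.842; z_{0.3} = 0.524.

Cohen's d = |M₁ − M₂| / SD_pooled = |61.1 − 50.3| / 15.9 = 10.8 / 15.9 = 0.679.
For two independent groups with equal n: n = 2·((z_{α/2} + z_β) / d)².
z_{α/2} + z_β = 2.576 + 0.842 = 3.418.
n = 2 × (3.418 / 0.679)² = 2 × 5.034² = 2 × 25.34 = 50.7.
Round up to the next whole participant.

n = 51 per group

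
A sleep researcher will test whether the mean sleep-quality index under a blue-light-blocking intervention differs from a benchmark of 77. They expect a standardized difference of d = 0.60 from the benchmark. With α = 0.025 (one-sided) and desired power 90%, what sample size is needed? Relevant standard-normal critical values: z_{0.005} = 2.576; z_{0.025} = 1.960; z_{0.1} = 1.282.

For a one-sample test: n = ((z_{α} + z_β) / d)².
z_{α} + z_β = 1.960 + 1.282 = 3.242.
n = (3.242 / 0.60)² = 5.403² = 29.20.
Round up.

n = 30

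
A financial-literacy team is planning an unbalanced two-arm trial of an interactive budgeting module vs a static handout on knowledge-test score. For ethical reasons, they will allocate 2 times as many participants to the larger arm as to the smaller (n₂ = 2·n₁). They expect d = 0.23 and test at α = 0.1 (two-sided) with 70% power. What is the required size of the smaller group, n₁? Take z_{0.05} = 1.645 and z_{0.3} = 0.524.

With allocation ratio k = n₂/n₁ = 2, Var(x̄₁−x̄₂) = σ²(1/n₁ + 1/(k·n₁)) = σ²·(k+1)/(k·n₁).
So n₁ = (1 + 1/k)·((z_{α/2} + z_β)/d)² = 1.500 × (2.169/0.23)².
n₁ = 1.500 × 88.93 = 133.4.
Round up: n₁ = 134, giving n₂ = 2 × 134 = 268.

n₁ = 134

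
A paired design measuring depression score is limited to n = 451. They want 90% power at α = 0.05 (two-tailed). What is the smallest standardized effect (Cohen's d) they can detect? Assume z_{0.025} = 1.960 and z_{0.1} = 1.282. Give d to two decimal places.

d_min ≈ 0.15

For a single sample (or paired design) of n = 451: d_min = (z_{α/2} + z_β)/√n.
z-sum = 1.960 + 1.282 = 3.242.
d_min = 3.242 / √451 = 3.242 / 21.237 = 0.153.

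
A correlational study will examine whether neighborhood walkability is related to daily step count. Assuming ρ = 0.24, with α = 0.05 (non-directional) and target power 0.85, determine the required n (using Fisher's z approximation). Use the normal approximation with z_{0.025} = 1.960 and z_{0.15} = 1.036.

n = 153

Fisher's z: C = ½·ln((1+r)/(1−r)) = ½·ln(1.6316) = 0.2448.
n = ((z_{α/2} + z_β)/C)² + 3.
(1.960 + 1.036) / 0.2448 = 2.996 / 0.2448 = 12.239.
n = 12.239² + 3 = 149.78 + 3 = 152.8.
Round up.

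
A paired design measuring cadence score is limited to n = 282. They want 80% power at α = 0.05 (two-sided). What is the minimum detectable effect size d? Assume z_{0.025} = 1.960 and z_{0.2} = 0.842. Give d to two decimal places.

d_min ≈ 0.17

For a single sample (or paired design) of n = 282: d_min = (z_{α/2} + z_β)/√n.
z-sum = 1.960 + 0.842 = 2.802.
d_min = 2.802 / √282 = 2.802 / 16.793 = 0.167.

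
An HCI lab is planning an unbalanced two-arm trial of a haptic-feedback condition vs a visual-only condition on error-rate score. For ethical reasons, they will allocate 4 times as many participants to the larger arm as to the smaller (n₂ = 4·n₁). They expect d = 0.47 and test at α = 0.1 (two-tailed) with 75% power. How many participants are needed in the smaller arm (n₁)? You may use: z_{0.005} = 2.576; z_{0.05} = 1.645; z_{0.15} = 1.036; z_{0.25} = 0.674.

With allocation ratio k = n₂/n₁ = 4, Var(x̄₁−x̄₂) = σ²(1/n₁ + 1/(k·n₁)) = σ²·(k+1)/(k·n₁).
So n₁ = (1 + 1/k)·((z_{α/2} + z_β)/d)² = 1.250 × (2.319/0.47)².
n₁ = 1.250 × 24.34 = 30.4.
Round up: n₁ = 31, giving n₂ = 4 × 31 = 124.

n₁ = 31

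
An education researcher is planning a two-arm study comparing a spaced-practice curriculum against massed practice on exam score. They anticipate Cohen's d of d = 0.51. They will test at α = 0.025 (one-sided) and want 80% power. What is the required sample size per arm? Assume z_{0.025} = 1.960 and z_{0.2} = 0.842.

For two independent groups with equal n: n = 2·((z_{α} + z_β) / d)².
z_{α} + z_β = 1.960 + 0.842 = 2.802.
n = 2 × (2.802 / 0.51)² = 2 × 5.494² = 2 × 30.19 = 60.4.
Round up to the next whole participant.

n = 61 per group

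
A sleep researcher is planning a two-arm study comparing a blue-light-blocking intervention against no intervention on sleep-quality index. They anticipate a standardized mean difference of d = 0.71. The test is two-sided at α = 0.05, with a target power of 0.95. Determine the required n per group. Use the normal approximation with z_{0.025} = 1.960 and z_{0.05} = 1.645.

For two independent groups with equal n: n = 2·((z_{α/2} + z_β) / d)².
z_{α/2} + z_β = 1.960 + 1.645 = 3.605.
n = 2 × (3.605 / 0.71)² = 2 × 5.077² = 2 × 25.78 = 51.6.
Round up to the next whole participant.

n = 52 per group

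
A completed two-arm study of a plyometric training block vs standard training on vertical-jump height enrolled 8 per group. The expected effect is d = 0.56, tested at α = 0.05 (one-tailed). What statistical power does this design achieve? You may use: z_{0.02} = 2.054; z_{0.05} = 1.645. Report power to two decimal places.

power ≈ 0.30

For two equal groups, power = Φ(d·√(n/2) − z_{α}).
d·√(n/2) = 0.56 × √(8/2) = 0.56 × 2.000 = 1.120.
z_β = 1.120 − 1.645 = -0.525.
Power = Φ(-0.525) = 0.300.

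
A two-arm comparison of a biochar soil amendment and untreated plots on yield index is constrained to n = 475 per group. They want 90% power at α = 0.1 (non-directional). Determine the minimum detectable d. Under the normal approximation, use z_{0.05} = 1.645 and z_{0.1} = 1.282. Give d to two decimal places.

For two independent groups of n = 475 each: d_min = (z_{α/2} + z_β)·√(2/n).
z-sum = 1.645 + 1.282 = 2.927.
d_min = 2.927 × √(2/475) = 2.927 × 0.0649 = 0.190.

d_min ≈ 0.19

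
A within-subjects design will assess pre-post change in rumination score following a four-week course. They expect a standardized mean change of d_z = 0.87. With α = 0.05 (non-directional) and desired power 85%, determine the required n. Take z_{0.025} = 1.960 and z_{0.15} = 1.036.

For a paired (one-sample on differences) test: n = ((z_{α/2} + z_β) / d)².
z_{α/2} + z_β = 1.960 + 1.036 = 2.996.
n = (2.996 / 0.87)² = 3.444² = 11.86.
Round up.

n = 12 pairs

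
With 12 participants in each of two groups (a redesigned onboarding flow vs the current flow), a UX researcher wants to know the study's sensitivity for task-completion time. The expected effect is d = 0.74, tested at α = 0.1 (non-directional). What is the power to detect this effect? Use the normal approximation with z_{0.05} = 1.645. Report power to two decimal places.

For two equal groups, power = Φ(d·√(n/2) − z_{α/2}).
d·√(n/2) = 0.74 × √(12/2) = 0.74 × 2.449 = 1.813.
z_β = 1.813 − 1.645 = 0.168.
Power = Φ(0.168) = 0.567.

power ≈ 0.57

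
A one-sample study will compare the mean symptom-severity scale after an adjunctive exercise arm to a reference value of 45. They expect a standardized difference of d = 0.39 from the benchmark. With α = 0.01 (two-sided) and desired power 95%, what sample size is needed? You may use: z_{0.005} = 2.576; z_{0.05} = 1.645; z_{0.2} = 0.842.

For a one-sample test: n = ((z_{α/2} + z_β) / d)².
z_{α/2} + z_β = 2.576 + 1.645 = 4.221.
n = (4.221 / 0.39)² = 10.823² = 117.14.
Round up.

n = 118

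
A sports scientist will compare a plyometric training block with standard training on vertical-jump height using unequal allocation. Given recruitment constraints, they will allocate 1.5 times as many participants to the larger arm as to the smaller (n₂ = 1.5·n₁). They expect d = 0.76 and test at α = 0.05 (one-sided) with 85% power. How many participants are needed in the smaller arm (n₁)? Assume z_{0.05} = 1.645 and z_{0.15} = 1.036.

With allocation ratio k = n₂/n₁ = 1.5, Var(x̄₁−x̄₂) = σ²(1/n₁ + 1/(k·n₁)) = σ²·(k+1)/(k·n₁).
So n₁ = (1 + 1/k)·((z_{α} + z_β)/d)² = 1.667 × (2.681/0.76)².
n₁ = 1.667 × 12.44 = 20.7.
Round up: n₁ = 21, giving n₂ = ⌈1.5 × 21⌉ = ⌈31.5⌉ = 32.

n₁ = 21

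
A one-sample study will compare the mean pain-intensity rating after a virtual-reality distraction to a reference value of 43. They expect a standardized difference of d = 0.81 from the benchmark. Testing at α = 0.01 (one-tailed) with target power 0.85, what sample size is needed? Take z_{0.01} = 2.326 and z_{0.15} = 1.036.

For a one-sample test: n = ((z_{α} + z_β) / d)².
z_{α} + z_β = 2.326 + 1.036 = 3.362.
n = (3.362 / 0.81)² = 4.151² = 17.23.
Round up.

n = 18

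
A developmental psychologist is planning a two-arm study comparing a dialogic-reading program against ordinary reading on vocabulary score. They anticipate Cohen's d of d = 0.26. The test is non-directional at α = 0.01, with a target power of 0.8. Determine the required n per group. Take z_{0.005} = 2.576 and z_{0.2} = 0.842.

For two independent groups with equal n: n = 2·((z_{α/2} + z_β) / d)².
z_{α/2} + z_β = 2.576 + 0.842 = 3.418.
n = 2 × (3.418 / 0.26)² = 2 × 13.146² = 2 × 172.82 = 345.6.
Round up to the next whole participant.

n = 346 per group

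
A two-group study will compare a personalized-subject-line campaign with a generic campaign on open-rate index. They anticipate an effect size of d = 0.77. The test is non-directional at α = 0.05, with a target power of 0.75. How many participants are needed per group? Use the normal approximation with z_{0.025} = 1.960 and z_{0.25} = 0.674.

n = 24 per group

For two independent groups with equal n: n = 2·((z_{α/2} + z_β) / d)².
z_{α/2} + z_β = 1.960 + 0.674 = 2.634.
n = 2 × (2.634 / 0.77)² = 2 × 3.421² = 2 × 11.70 = 23.4.
Round up to the next whole participant.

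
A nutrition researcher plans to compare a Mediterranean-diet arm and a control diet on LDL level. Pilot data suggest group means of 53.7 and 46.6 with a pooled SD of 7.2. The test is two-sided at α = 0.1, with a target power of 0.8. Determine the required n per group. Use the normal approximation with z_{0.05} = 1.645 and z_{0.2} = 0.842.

n = 13 per group

Cohen's d = |M₁ − M₂| / SD_pooled = |53.7 − 46.6| / 7.2 = 7.1 / 7.2 = 0.986.
For two independent groups with equal n: n = 2·((z_{α/2} + z_β) / d)².
z_{α/2} + z_β = 1.645 + 0.842 = 2.487.
n = 2 × (2.487 / 0.986)² = 2 × 2.522² = 2 × 6.36 = 12.7.
Round up to the next whole participant.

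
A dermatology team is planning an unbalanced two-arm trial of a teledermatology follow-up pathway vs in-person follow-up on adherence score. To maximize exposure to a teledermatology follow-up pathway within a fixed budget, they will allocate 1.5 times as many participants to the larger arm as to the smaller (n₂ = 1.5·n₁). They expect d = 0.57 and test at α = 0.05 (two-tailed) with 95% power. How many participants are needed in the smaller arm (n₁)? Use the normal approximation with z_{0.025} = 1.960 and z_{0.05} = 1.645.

n₁ = 67

With allocation ratio k = n₂/n₁ = 1.5, Var(x̄₁−x̄₂) = σ²(1/n₁ + 1/(k·n₁)) = σ²·(k+1)/(k·n₁).
So n₁ = (1 + 1/k)·((z_{α/2} + z_β)/d)² = 1.667 × (3.605/0.57)².
n₁ = 1.667 × 40.00 = 66.7.
Round up: n₁ = 67, giving n₂ = ⌈1.5 × 67⌉ = ⌈100.5⌉ = 101.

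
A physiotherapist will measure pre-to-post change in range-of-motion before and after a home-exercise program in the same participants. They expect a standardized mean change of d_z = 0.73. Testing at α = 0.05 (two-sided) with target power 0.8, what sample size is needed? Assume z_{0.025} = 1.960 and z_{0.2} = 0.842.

n = 15 pairs

For a paired (one-sample on differences) test: n = ((z_{α/2} + z_β) / d)².
z_{α/2} + z_β = 1.960 + 0.842 = 2.802.
n = (2.802 / 0.73)² = 3.838² = 14.73.
Round up.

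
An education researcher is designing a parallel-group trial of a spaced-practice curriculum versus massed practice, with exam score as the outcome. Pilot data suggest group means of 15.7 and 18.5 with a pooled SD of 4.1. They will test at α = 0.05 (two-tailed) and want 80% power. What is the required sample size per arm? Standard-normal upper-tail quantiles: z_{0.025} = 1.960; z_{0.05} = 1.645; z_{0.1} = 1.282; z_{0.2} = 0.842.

Cohen's d = |M₁ − M₂| / SD_pooled = |15.7 − 18.5| / 4.1 = 2.8 / 4.1 = 0.683.
For two independent groups with equal n: n = 2·((z_{α/2} + z_β) / d)².
z_{α/2} + z_β = 1.960 + 0.842 = 2.802.
n = 2 × (2.802 / 0.683)² = 2 × 4.102² = 2 × 16.83 = 33.7.
Round up to the next whole participant.

n = 34 per group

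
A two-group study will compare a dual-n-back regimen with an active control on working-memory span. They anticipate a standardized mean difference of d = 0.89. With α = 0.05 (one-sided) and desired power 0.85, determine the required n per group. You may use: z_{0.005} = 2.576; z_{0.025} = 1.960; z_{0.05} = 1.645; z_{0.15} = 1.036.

n = 19 per group

For two independent groups with equal n: n = 2·((z_{α} + z_β) / d)².
z_{α} + z_β = 1.645 + 1.036 = 2.681.
n = 2 × (2.681 / 0.89)² = 2 × 3.012² = 2 × 9.07 = 18.1.
Round up to the next whole participant.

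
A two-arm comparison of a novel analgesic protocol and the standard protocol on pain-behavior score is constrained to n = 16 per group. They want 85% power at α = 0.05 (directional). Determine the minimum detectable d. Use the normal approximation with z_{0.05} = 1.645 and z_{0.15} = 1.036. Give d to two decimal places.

For two independent groups of n = 16 each: d_min = (z_{α} + z_β)·√(2/n).
z-sum = 1.645 + 1.036 = 2.681.
d_min = 2.681 × √(2/16) = 2.681 × 0.3536 = 0.948.

d_min ≈ 0.95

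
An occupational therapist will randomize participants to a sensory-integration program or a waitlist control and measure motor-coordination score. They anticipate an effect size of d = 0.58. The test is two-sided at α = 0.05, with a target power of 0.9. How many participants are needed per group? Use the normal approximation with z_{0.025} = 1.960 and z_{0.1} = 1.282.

n = 63 per group

For two independent groups with equal n: n = 2·((z_{α/2} + z_β) / d)².
z_{α/2} + z_β = 1.960 + 1.282 = 3.242.
n = 2 × (3.242 / 0.58)² = 2 × 5.590² = 2 × 31.24 = 62.5.
Round up to the next whole participant.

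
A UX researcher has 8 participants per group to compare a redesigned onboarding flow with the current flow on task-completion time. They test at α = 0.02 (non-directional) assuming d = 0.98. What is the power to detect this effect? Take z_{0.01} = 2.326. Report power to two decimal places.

power ≈ 0.36

For two equal groups, power = Φ(d·√(n/2) − z_{α/2}).
d·√(n/2) = 0.98 × √(8/2) = 0.98 × 2.000 = 1.960.
z_β = 1.960 − 2.326 = -0.366.
Power = Φ(-0.366) = 0.357.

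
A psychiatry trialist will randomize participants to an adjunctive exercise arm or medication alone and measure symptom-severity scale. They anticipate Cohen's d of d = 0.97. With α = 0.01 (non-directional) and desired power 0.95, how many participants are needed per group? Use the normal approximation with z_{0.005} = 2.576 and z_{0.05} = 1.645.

n = 38 per group

For two independent groups with equal n: n = 2·((z_{α/2} + z_β) / d)².
z_{α/2} + z_β = 2.576 + 1.645 = 4.221.
n = 2 × (4.221 / 0.97)² = 2 × 4.352² = 2 × 18.94 = 37.9.
Round up to the next whole participant.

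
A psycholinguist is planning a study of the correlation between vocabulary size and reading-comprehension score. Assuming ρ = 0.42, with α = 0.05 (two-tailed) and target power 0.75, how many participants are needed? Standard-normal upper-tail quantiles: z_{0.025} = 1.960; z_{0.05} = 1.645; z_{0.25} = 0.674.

Fisher's z: C = ½·ln((1+r)/(1−r)) = ½·ln(2.4483) = 0.4477.
n = ((z_{α/2} + z_β)/C)² + 3.
(1.960 + 0.674) / 0.4477 = 2.634 / 0.4477 = 5.883.
n = 5.883² + 3 = 34.61 + 3 = 37.6.
Round up.

n = 38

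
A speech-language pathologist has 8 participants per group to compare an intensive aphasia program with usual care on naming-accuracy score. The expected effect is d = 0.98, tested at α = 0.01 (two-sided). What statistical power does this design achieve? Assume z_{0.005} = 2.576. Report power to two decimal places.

For two equal groups, power = Φ(d·√(n/2) − z_{α/2}).
d·√(n/2) = 0.98 × √(8/2) = 0.98 × 2.000 = 1.960.
z_β = 1.960 − 2.576 = -0.616.
Power = Φ(-0.616) = 0.269.

power ≈ 0.27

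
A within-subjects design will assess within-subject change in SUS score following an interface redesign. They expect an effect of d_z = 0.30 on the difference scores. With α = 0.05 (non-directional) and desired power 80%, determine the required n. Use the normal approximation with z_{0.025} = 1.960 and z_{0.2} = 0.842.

n = 88 pairs

For a paired (one-sample on differences) test: n = ((z_{α/2} + z_β) / d)².
z_{α/2} + z_β = 1.960 + 0.842 = 2.802.
n = (2.802 / 0.30)² = 9.340² = 87.24.
Round up.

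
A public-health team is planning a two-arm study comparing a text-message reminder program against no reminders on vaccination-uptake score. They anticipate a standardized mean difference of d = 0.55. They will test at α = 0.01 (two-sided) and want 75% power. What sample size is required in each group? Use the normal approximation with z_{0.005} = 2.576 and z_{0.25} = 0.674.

For two independent groups with equal n: n = 2·((z_{α/2} + z_β) / d)².
z_{α/2} + z_β = 2.576 + 0.674 = 3.250.
n = 2 × (3.250 / 0.55)² = 2 × 5.909² = 2 × 34.92 = 69.8.
Round up to the next whole participant.

n = 70 per group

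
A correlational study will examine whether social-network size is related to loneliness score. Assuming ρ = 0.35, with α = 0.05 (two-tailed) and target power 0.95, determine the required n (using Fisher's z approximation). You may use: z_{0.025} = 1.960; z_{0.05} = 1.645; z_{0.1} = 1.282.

Fisher's z: C = ½·ln((1+r)/(1−r)) = ½·ln(2.0769) = 0.3654.
n = ((z_{α/2} + z_β)/C)² + 3.
(1.960 + 1.645) / 0.3654 = 3.605 / 0.3654 = 9.866.
n = 9.866² + 3 = 97.34 + 3 = 100.3.
Round up.

n = 101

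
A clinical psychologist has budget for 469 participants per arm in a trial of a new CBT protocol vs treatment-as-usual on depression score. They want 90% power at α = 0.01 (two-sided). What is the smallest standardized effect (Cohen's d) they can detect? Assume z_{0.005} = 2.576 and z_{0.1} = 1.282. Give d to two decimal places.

d_min ≈ 0.25

For two independent groups of n = 469 each: d_min = (z_{α/2} + z_β)·√(2/n).
z-sum = 2.576 + 1.282 = 3.858.
d_min = 3.858 × √(2/469) = 3.858 × 0.0653 = 0.252.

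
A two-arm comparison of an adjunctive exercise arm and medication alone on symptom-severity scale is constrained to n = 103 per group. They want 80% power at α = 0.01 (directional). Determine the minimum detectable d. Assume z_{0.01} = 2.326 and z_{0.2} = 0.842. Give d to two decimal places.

For two independent groups of n = 103 each: d_min = (z_{α} + z_β)·√(2/n).
z-sum = 2.326 + 0.842 = 3.168.
d_min = 3.168 × √(2/103) = 3.168 × 0.1393 = 0.441.

d_min ≈ 0.44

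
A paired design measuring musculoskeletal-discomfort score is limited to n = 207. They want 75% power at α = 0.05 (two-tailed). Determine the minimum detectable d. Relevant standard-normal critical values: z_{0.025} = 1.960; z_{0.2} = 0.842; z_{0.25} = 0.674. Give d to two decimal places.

For a single sample (or paired design) of n = 207: d_min = (z_{α/2} + z_β)/√n.
z-sum = 1.960 + 0.674 = 2.634.
d_min = 2.634 / √207 = 2.634 / 14.387 = 0.183.

d_min ≈ 0.18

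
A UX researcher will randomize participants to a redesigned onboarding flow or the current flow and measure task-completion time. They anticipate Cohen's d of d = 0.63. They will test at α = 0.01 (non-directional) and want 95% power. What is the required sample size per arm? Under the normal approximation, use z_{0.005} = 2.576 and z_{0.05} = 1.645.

For two independent groups with equal n: n = 2·((z_{α/2} + z_β) / d)².
z_{α/2} + z_β = 2.576 + 1.645 = 4.221.
n = 2 × (4.221 / 0.63)² = 2 × 6.700² = 2 × 44.89 = 89.8.
Round up to the next whole participant.

n = 90 per group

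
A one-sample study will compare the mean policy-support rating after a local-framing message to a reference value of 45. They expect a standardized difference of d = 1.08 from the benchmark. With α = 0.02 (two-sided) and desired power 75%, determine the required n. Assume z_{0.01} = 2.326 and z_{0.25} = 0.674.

For a one-sample test: n = ((z_{α/2} + z_β) / d)².
z_{α/2} + z_β = 2.326 + 0.674 = 3.000.
n = (3.000 / 1.08)² = 2.778² = 7.72.
Round up.

n = 8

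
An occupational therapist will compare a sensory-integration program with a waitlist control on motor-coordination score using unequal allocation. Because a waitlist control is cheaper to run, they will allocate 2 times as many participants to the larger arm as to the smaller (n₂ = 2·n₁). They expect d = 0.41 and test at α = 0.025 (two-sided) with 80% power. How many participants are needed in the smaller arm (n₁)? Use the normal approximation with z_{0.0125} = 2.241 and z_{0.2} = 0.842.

n₁ = 85

With allocation ratio k = n₂/n₁ = 2, Var(x̄₁−x̄₂) = σ²(1/n₁ + 1/(k·n₁)) = σ²·(k+1)/(k·n₁).
So n₁ = (1 + 1/k)·((z_{α/2} + z_β)/d)² = 1.500 × (3.083/0.41)².
n₁ = 1.500 × 56.54 = 84.8.
Round up: n₁ = 85, giving n₂ = 2 × 85 = 170.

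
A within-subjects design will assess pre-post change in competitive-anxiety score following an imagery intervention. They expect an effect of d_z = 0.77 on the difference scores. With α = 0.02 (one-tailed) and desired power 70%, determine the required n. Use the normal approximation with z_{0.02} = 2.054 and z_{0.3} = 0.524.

For a paired (one-sample on differences) test: n = ((z_{α} + z_β) / d)².
z_{α} + z_β = 2.054 + 0.524 = 2.578.
n = (2.578 / 0.77)² = 3.348² = 11.21.
Round up.

n = 12 pairs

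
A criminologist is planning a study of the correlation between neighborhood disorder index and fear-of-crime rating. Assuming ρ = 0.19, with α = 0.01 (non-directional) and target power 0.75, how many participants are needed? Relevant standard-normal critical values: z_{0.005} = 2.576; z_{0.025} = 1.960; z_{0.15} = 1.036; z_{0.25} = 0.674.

Fisher's z: C = ½·ln((1+r)/(1−r)) = ½·ln(1.4691) = 0.1923.
n = ((z_{α/2} + z_β)/C)² + 3.
(2.576 + 0.674) / 0.1923 = 3.250 / 0.1923 = 16.901.
n = 16.901² + 3 = 285.63 + 3 = 288.6.
Round up.

n = 289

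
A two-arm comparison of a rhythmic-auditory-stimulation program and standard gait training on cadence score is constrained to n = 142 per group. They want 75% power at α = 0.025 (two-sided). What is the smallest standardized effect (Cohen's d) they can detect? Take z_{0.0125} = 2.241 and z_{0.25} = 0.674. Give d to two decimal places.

d_min ≈ 0.35

For two independent groups of n = 142 each: d_min = (z_{α/2} + z_β)·√(2/n).
z-sum = 2.241 + 0.674 = 2.915.
d_min = 2.915 × √(2/142) = 2.915 × 0.1187 = 0.346.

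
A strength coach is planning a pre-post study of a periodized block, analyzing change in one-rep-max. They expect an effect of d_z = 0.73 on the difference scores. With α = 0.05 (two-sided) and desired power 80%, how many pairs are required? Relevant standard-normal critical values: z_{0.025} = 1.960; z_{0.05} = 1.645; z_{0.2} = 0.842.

For a paired (one-sample on differences) test: n = ((z_{α/2} + z_β) / d)².
z_{α/2} + z_β = 1.960 + 0.842 = 2.802.
n = (2.802 / 0.73)² = 3.838² = 14.73.
Round up.

n = 15 pairs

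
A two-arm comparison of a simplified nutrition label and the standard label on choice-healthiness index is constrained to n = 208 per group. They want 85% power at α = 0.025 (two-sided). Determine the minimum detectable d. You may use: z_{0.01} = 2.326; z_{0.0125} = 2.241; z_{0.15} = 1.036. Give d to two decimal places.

d_min ≈ 0.32

For two independent groups of n = 208 each: d_min = (z_{α/2} + z_β)·√(2/n).
z-sum = 2.241 + 1.036 = 3.277.
d_min = 3.277 × √(2/208) = 3.277 × 0.0981 = 0.321.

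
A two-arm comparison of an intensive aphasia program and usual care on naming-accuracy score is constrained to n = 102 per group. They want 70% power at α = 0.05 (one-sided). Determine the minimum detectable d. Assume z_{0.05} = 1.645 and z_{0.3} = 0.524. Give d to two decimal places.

For two independent groups of n = 102 each: d_min = (z_{α} + z_β)·√(2/n).
z-sum = 1.645 + 0.524 = 2.169.
d_min = 2.169 × √(2/102) = 2.169 × 0.1400 = 0.304.

d_min ≈ 0.30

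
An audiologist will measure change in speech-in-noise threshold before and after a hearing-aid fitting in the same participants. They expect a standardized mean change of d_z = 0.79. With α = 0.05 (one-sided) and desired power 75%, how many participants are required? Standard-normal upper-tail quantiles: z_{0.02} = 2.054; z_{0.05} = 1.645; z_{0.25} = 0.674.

n = 9 pairs

For a paired (one-sample on differences) test: n = ((z_{α} + z_β) / d)².
z_{α} + z_β = 1.645 + 0.674 = 2.319.
n = (2.319 / 0.79)² = 2.935² = 8.62.
Round up.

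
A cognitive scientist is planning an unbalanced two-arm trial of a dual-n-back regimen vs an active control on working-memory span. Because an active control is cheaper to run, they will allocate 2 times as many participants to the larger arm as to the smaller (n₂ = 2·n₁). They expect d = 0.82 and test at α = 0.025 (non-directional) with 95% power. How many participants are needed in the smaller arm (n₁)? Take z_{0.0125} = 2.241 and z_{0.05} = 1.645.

With allocation ratio k = n₂/n₁ = 2, Var(x̄₁−x̄₂) = σ²(1/n₁ + 1/(k·n₁)) = σ²·(k+1)/(k·n₁).
So n₁ = (1 + 1/k)·((z_{α/2} + z_β)/d)² = 1.500 × (3.886/0.82)².
n₁ = 1.500 × 22.46 = 33.7.
Round up: n₁ = 34, giving n₂ = 2 × 34 = 68.

n₁ = 34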